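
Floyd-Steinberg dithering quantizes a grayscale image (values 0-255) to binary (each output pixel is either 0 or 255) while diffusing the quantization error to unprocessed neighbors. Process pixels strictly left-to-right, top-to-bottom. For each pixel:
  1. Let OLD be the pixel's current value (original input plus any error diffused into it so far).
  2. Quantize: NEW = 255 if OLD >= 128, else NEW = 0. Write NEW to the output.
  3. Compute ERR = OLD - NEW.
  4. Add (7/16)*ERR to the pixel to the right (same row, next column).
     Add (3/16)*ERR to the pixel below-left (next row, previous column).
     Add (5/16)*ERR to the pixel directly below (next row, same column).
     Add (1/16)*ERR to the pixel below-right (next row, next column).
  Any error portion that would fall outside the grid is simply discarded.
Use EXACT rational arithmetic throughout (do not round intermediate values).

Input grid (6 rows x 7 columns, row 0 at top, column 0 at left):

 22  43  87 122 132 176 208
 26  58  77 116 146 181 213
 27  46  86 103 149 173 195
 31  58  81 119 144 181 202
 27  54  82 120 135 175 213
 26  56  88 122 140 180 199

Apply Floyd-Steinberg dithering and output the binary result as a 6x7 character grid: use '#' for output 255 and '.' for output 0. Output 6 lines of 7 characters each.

(0,0): OLD=22 → NEW=0, ERR=22
(0,1): OLD=421/8 → NEW=0, ERR=421/8
(0,2): OLD=14083/128 → NEW=0, ERR=14083/128
(0,3): OLD=348437/2048 → NEW=255, ERR=-173803/2048
(0,4): OLD=3108755/32768 → NEW=0, ERR=3108755/32768
(0,5): OLD=114035973/524288 → NEW=255, ERR=-19657467/524288
(0,6): OLD=1607228195/8388608 → NEW=255, ERR=-531866845/8388608
(1,0): OLD=5471/128 → NEW=0, ERR=5471/128
(1,1): OLD=117913/1024 → NEW=0, ERR=117913/1024
(1,2): OLD=4886925/32768 → NEW=255, ERR=-3468915/32768
(1,3): OLD=8890569/131072 → NEW=0, ERR=8890569/131072
(1,4): OLD=1618907131/8388608 → NEW=255, ERR=-520187909/8388608
(1,5): OLD=9139868395/67108864 → NEW=255, ERR=-7972891925/67108864
(1,6): OLD=149105935461/1073741824 → NEW=255, ERR=-124698229659/1073741824
(2,0): OLD=1014947/16384 → NEW=0, ERR=1014947/16384
(2,1): OLD=48186417/524288 → NEW=0, ERR=48186417/524288
(2,2): OLD=948270291/8388608 → NEW=0, ERR=948270291/8388608
(2,3): OLD=10429347067/67108864 → NEW=255, ERR=-6683413253/67108864
(2,4): OLD=36514709099/536870912 → NEW=0, ERR=36514709099/536870912
(2,5): OLD=2404813200889/17179869184 → NEW=255, ERR=-1976053441031/17179869184
(2,6): OLD=27751899061343/274877906944 → NEW=0, ERR=27751899061343/274877906944
(3,0): OLD=566997619/8388608 → NEW=0, ERR=566997619/8388608
(3,1): OLD=9486494327/67108864 → NEW=255, ERR=-7626265993/67108864
(3,2): OLD=28818829525/536870912 → NEW=0, ERR=28818829525/536870912
(3,3): OLD=281707729731/2147483648 → NEW=255, ERR=-265900600509/2147483648
(3,4): OLD=22895224311411/274877906944 → NEW=0, ERR=22895224311411/274877906944
(3,5): OLD=450089970824969/2199023255552 → NEW=255, ERR=-110660959340791/2199023255552
(3,6): OLD=7189757568560279/35184372088832 → NEW=255, ERR=-1782257314091881/35184372088832
(4,0): OLD=28792136029/1073741824 → NEW=0, ERR=28792136029/1073741824
(4,1): OLD=764645281081/17179869184 → NEW=0, ERR=764645281081/17179869184
(4,2): OLD=24169579554551/274877906944 → NEW=0, ERR=24169579554551/274877906944
(4,3): OLD=305108583769805/2199023255552 → NEW=255, ERR=-255642346395955/2199023255552
(4,4): OLD=1635968843366743/17592186044416 → NEW=0, ERR=1635968843366743/17592186044416
(4,5): OLD=110150745678185687/562949953421312 → NEW=255, ERR=-33401492444248873/562949953421312
(4,6): OLD=1513813203431496209/9007199254740992 → NEW=255, ERR=-783022606527456751/9007199254740992
(5,0): OLD=11744132306107/274877906944 → NEW=0, ERR=11744132306107/274877906944
(5,1): OLD=234775339369065/2199023255552 → NEW=0, ERR=234775339369065/2199023255552
(5,2): OLD=2518691429186607/17592186044416 → NEW=255, ERR=-1967316012139473/17592186044416
(5,3): OLD=8398900419738507/140737488355328 → NEW=0, ERR=8398900419738507/140737488355328
(5,4): OLD=1592283204344984857/9007199254740992 → NEW=255, ERR=-704552605613968103/9007199254740992
(5,5): OLD=8412647223518886281/72057594037927936 → NEW=0, ERR=8412647223518886281/72057594037927936
(5,6): OLD=252723614687432626407/1152921504606846976 → NEW=255, ERR=-41271368987313352473/1152921504606846976
Row 0: ...#.##
Row 1: ..#.###
Row 2: ...#.#.
Row 3: .#.#.##
Row 4: ...#.##
Row 5: ..#.#.#

Answer: ...#.##
..#.###
...#.#.
.#.#.##
...#.##
..#.#.#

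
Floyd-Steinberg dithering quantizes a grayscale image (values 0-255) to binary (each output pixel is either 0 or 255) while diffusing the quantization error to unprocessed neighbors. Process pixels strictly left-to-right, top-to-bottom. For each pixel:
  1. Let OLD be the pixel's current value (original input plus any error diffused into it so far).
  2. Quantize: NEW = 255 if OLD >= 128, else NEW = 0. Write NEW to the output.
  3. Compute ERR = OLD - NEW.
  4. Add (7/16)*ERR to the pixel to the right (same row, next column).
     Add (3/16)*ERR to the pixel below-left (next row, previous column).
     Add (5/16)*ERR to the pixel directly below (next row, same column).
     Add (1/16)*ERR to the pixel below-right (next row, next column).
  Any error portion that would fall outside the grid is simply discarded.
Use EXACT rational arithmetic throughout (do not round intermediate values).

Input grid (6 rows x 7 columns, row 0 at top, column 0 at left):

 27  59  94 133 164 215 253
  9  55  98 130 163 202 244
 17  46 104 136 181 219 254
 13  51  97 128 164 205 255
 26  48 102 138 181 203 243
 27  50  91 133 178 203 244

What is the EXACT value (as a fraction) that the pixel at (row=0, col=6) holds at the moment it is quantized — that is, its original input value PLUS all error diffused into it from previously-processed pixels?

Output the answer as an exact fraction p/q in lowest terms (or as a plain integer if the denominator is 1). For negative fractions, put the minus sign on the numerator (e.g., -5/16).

(0,0): OLD=27 → NEW=0, ERR=27
(0,1): OLD=1133/16 → NEW=0, ERR=1133/16
(0,2): OLD=31995/256 → NEW=0, ERR=31995/256
(0,3): OLD=768733/4096 → NEW=255, ERR=-275747/4096
(0,4): OLD=8817675/65536 → NEW=255, ERR=-7894005/65536
(0,5): OLD=170185805/1048576 → NEW=255, ERR=-97201075/1048576
(0,6): OLD=3564228123/16777216 → NEW=255, ERR=-713961957/16777216
Target (0,6): original=253, with diffused error = 3564228123/16777216

Answer: 3564228123/16777216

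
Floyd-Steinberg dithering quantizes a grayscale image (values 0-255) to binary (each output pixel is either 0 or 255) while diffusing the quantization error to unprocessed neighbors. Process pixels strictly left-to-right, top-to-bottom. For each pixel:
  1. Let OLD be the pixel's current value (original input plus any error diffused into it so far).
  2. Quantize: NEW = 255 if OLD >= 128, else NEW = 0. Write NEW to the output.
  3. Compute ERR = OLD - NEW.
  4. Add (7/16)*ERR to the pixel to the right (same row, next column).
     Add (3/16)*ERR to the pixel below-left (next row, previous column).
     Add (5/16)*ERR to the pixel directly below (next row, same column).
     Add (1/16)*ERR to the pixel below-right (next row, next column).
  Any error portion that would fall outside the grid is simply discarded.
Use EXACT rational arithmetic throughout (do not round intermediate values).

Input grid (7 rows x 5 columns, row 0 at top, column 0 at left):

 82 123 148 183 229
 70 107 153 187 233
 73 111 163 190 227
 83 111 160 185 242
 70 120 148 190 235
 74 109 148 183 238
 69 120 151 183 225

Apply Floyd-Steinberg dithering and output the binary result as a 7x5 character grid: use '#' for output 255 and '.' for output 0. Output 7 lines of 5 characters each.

Answer: .#.##
.#.##
.####
..#.#
.#.##
.#.##
.##.#

Derivation:
(0,0): OLD=82 → NEW=0, ERR=82
(0,1): OLD=1271/8 → NEW=255, ERR=-769/8
(0,2): OLD=13561/128 → NEW=0, ERR=13561/128
(0,3): OLD=469711/2048 → NEW=255, ERR=-52529/2048
(0,4): OLD=7136169/32768 → NEW=255, ERR=-1219671/32768
(1,0): OLD=9933/128 → NEW=0, ERR=9933/128
(1,1): OLD=139163/1024 → NEW=255, ERR=-121957/1024
(1,2): OLD=4036535/32768 → NEW=0, ERR=4036535/32768
(1,3): OLD=30476971/131072 → NEW=255, ERR=-2946389/131072
(1,4): OLD=440256417/2097152 → NEW=255, ERR=-94517343/2097152
(2,0): OLD=1227481/16384 → NEW=0, ERR=1227481/16384
(2,1): OLD=70520035/524288 → NEW=255, ERR=-63173405/524288
(2,2): OLD=1150253417/8388608 → NEW=255, ERR=-988841623/8388608
(2,3): OLD=17535777323/134217728 → NEW=255, ERR=-16689743317/134217728
(2,4): OLD=337387932781/2147483648 → NEW=255, ERR=-210220397459/2147483648
(3,0): OLD=703131209/8388608 → NEW=0, ERR=703131209/8388608
(3,1): OLD=6214079637/67108864 → NEW=0, ERR=6214079637/67108864
(3,2): OLD=285245547127/2147483648 → NEW=255, ERR=-262362783113/2147483648
(3,3): OLD=287628500383/4294967296 → NEW=0, ERR=287628500383/4294967296
(3,4): OLD=16007237112059/68719476736 → NEW=255, ERR=-1516229455621/68719476736
(4,0): OLD=121929414951/1073741824 → NEW=0, ERR=121929414951/1073741824
(4,1): OLD=6217346395559/34359738368 → NEW=255, ERR=-2544386888281/34359738368
(4,2): OLD=52648822371753/549755813888 → NEW=0, ERR=52648822371753/549755813888
(4,3): OLD=2120327291655079/8796093022208 → NEW=255, ERR=-122676429007961/8796093022208
(4,4): OLD=31833251077633297/140737488355328 → NEW=255, ERR=-4054808452975343/140737488355328
(5,0): OLD=52557475955029/549755813888 → NEW=0, ERR=52557475955029/549755813888
(5,1): OLD=671749923806783/4398046511104 → NEW=255, ERR=-449751936524737/4398046511104
(5,2): OLD=17725134624558647/140737488355328 → NEW=0, ERR=17725134624558647/140737488355328
(5,3): OLD=131913716780979193/562949953421312 → NEW=255, ERR=-11638521341455367/562949953421312
(5,4): OLD=1973296312722152163/9007199254740992 → NEW=255, ERR=-323539497236800797/9007199254740992
(6,0): OLD=5608486576885765/70368744177664 → NEW=0, ERR=5608486576885765/70368744177664
(6,1): OLD=343404597592835915/2251799813685248 → NEW=255, ERR=-230804354896902325/2251799813685248
(6,2): OLD=4872793387951804905/36028797018963968 → NEW=255, ERR=-4314549851884006935/36028797018963968
(6,3): OLD=72221302376118136387/576460752303423488 → NEW=0, ERR=72221302376118136387/576460752303423488
(6,4): OLD=2465357339955724960661/9223372036854775808 → NEW=255, ERR=113397470557757129621/9223372036854775808
Row 0: .#.##
Row 1: .#.##
Row 2: .####
Row 3: ..#.#
Row 4: .#.##
Row 5: .#.##
Row 6: .##.#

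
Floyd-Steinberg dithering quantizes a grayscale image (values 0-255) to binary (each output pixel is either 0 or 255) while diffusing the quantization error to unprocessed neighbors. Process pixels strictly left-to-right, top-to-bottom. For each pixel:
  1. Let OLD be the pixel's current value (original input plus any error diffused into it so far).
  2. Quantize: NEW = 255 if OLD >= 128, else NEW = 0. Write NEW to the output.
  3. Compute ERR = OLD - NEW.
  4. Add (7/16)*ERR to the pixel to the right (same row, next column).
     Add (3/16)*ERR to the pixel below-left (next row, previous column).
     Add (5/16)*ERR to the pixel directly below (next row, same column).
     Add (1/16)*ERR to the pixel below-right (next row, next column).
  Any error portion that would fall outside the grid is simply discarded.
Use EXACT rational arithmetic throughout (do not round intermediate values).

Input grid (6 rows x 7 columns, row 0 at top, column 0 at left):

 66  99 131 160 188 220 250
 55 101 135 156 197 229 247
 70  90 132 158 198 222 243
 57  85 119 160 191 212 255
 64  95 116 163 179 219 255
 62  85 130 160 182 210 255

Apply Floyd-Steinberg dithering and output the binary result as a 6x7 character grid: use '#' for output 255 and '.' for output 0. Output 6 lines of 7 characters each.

(0,0): OLD=66 → NEW=0, ERR=66
(0,1): OLD=1023/8 → NEW=0, ERR=1023/8
(0,2): OLD=23929/128 → NEW=255, ERR=-8711/128
(0,3): OLD=266703/2048 → NEW=255, ERR=-255537/2048
(0,4): OLD=4371625/32768 → NEW=255, ERR=-3984215/32768
(0,5): OLD=87453855/524288 → NEW=255, ERR=-46239585/524288
(0,6): OLD=1773474905/8388608 → NEW=255, ERR=-365620135/8388608
(1,0): OLD=12749/128 → NEW=0, ERR=12749/128
(1,1): OLD=180123/1024 → NEW=255, ERR=-80997/1024
(1,2): OLD=2088119/32768 → NEW=0, ERR=2088119/32768
(1,3): OLD=15445035/131072 → NEW=0, ERR=15445035/131072
(1,4): OLD=1562143329/8388608 → NEW=255, ERR=-576951711/8388608
(1,5): OLD=10440605745/67108864 → NEW=255, ERR=-6672154575/67108864
(1,6): OLD=197965676223/1073741824 → NEW=255, ERR=-75838488897/1073741824
(2,0): OLD=1413849/16384 → NEW=0, ERR=1413849/16384
(2,1): OLD=63548387/524288 → NEW=0, ERR=63548387/524288
(2,2): OLD=1863054441/8388608 → NEW=255, ERR=-276040599/8388608
(2,3): OLD=11510115681/67108864 → NEW=255, ERR=-5602644639/67108864
(2,4): OLD=69097847217/536870912 → NEW=255, ERR=-67804235343/536870912
(2,5): OLD=2029534012347/17179869184 → NEW=0, ERR=2029534012347/17179869184
(2,6): OLD=73226918790861/274877906944 → NEW=255, ERR=3133052520141/274877906944
(3,0): OLD=895011657/8388608 → NEW=0, ERR=895011657/8388608
(3,1): OLD=11326614165/67108864 → NEW=255, ERR=-5786146155/67108864
(3,2): OLD=33778444815/536870912 → NEW=0, ERR=33778444815/536870912
(3,3): OLD=291413389625/2147483648 → NEW=255, ERR=-256194940615/2147483648
(3,4): OLD=31960410906441/274877906944 → NEW=0, ERR=31960410906441/274877906944
(3,5): OLD=646577423375851/2199023255552 → NEW=255, ERR=85826493210091/2199023255552
(3,6): OLD=9957902789508853/35184372088832 → NEW=255, ERR=985887906856693/35184372088832
(4,0): OLD=87161504551/1073741824 → NEW=0, ERR=87161504551/1073741824
(4,1): OLD=2096558572923/17179869184 → NEW=0, ERR=2096558572923/17179869184
(4,2): OLD=44336366395925/274877906944 → NEW=255, ERR=-25757499874795/274877906944
(4,3): OLD=242895058328695/2199023255552 → NEW=0, ERR=242895058328695/2199023255552
(4,4): OLD=4635910154449973/17592186044416 → NEW=255, ERR=149902713123893/17592186044416
(4,5): OLD=139299393556403637/562949953421312 → NEW=255, ERR=-4252844566030923/562949953421312
(4,6): OLD=2367908512807055235/9007199254740992 → NEW=255, ERR=71072702848102275/9007199254740992
(5,0): OLD=30305026313377/274877906944 → NEW=0, ERR=30305026313377/274877906944
(5,1): OLD=349367334505995/2199023255552 → NEW=255, ERR=-211383595659765/2199023255552
(5,2): OLD=1530513939629117/17592186044416 → NEW=0, ERR=1530513939629117/17592186044416
(5,3): OLD=32133312165820689/140737488355328 → NEW=255, ERR=-3754747364787951/140737488355328
(5,4): OLD=1607584373482673947/9007199254740992 → NEW=255, ERR=-689251436476279013/9007199254740992
(5,5): OLD=12694585086488523115/72057594037927936 → NEW=255, ERR=-5680101393183100565/72057594037927936
(5,6): OLD=256532817931936407781/1152921504606846976 → NEW=255, ERR=-37462165742809571099/1152921504606846976
Row 0: ..#####
Row 1: .#..###
Row 2: ..###.#
Row 3: .#.#.##
Row 4: ..#.###
Row 5: .#.####

Answer: ..#####
.#..###
..###.#
.#.#.##
..#.###
.#.####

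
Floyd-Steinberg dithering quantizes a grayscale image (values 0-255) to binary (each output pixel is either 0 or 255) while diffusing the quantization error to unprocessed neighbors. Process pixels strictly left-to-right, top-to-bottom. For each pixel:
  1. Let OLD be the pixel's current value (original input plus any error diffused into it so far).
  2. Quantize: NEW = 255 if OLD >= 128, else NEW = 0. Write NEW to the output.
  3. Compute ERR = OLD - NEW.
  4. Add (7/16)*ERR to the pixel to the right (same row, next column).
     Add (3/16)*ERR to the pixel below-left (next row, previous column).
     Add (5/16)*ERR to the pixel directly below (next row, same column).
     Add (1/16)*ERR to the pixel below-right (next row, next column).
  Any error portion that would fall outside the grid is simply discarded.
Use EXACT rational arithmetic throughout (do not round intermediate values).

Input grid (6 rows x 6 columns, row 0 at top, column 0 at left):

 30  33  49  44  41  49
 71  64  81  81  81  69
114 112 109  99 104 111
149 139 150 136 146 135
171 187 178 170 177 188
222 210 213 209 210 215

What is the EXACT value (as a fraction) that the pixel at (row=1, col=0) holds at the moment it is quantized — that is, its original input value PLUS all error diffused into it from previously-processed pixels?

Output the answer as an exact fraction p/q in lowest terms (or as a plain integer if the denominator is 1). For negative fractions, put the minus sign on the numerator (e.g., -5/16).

Answer: 11395/128

Derivation:
(0,0): OLD=30 → NEW=0, ERR=30
(0,1): OLD=369/8 → NEW=0, ERR=369/8
(0,2): OLD=8855/128 → NEW=0, ERR=8855/128
(0,3): OLD=152097/2048 → NEW=0, ERR=152097/2048
(0,4): OLD=2408167/32768 → NEW=0, ERR=2408167/32768
(0,5): OLD=42547281/524288 → NEW=0, ERR=42547281/524288
(1,0): OLD=11395/128 → NEW=0, ERR=11395/128
Target (1,0): original=71, with diffused error = 11395/128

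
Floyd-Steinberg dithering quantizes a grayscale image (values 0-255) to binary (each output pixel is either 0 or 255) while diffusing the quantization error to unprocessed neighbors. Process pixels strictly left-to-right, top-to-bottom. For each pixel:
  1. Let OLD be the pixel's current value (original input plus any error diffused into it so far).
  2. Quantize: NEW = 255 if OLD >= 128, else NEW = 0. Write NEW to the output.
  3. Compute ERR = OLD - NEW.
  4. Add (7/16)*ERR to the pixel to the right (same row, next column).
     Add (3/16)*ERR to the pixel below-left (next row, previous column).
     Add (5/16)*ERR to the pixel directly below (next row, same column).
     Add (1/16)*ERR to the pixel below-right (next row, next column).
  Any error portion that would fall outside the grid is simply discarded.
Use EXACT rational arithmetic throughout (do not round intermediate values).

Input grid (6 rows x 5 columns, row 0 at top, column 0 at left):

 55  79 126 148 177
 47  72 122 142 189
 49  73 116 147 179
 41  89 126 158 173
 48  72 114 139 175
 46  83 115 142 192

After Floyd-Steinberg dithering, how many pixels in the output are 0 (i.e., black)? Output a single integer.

(0,0): OLD=55 → NEW=0, ERR=55
(0,1): OLD=1649/16 → NEW=0, ERR=1649/16
(0,2): OLD=43799/256 → NEW=255, ERR=-21481/256
(0,3): OLD=455841/4096 → NEW=0, ERR=455841/4096
(0,4): OLD=14790759/65536 → NEW=255, ERR=-1920921/65536
(1,0): OLD=21379/256 → NEW=0, ERR=21379/256
(1,1): OLD=263061/2048 → NEW=255, ERR=-259179/2048
(1,2): OLD=4438073/65536 → NEW=0, ERR=4438073/65536
(1,3): OLD=51292421/262144 → NEW=255, ERR=-15554299/262144
(1,4): OLD=674598767/4194304 → NEW=255, ERR=-394948753/4194304
(2,0): OLD=1683255/32768 → NEW=0, ERR=1683255/32768
(2,1): OLD=77430221/1048576 → NEW=0, ERR=77430221/1048576
(2,2): OLD=2523863207/16777216 → NEW=255, ERR=-1754326873/16777216
(2,3): OLD=18599109893/268435456 → NEW=0, ERR=18599109893/268435456
(2,4): OLD=756681712099/4294967296 → NEW=255, ERR=-338534948381/4294967296
(3,0): OLD=1189477319/16777216 → NEW=0, ERR=1189477319/16777216
(3,1): OLD=17005180219/134217728 → NEW=0, ERR=17005180219/134217728
(3,2): OLD=714511718777/4294967296 → NEW=255, ERR=-380704941703/4294967296
(3,3): OLD=1026994874897/8589934592 → NEW=0, ERR=1026994874897/8589934592
(3,4): OLD=28175725107701/137438953472 → NEW=255, ERR=-6871208027659/137438953472
(4,0): OLD=201673848521/2147483648 → NEW=0, ERR=201673848521/2147483648
(4,1): OLD=9654456407881/68719476736 → NEW=255, ERR=-7869010159799/68719476736
(4,2): OLD=73159388381287/1099511627776 → NEW=0, ERR=73159388381287/1099511627776
(4,3): OLD=3352336841037129/17592186044416 → NEW=255, ERR=-1133670600288951/17592186044416
(4,4): OLD=39028139088429439/281474976710656 → NEW=255, ERR=-32747979972787841/281474976710656
(5,0): OLD=59238320161659/1099511627776 → NEW=0, ERR=59238320161659/1099511627776
(5,1): OLD=784017022810417/8796093022208 → NEW=0, ERR=784017022810417/8796093022208
(5,2): OLD=43783133309798841/281474976710656 → NEW=255, ERR=-27992985751418439/281474976710656
(5,3): OLD=68337865577702807/1125899906842624 → NEW=0, ERR=68337865577702807/1125899906842624
(5,4): OLD=3209615054990210893/18014398509481984 → NEW=255, ERR=-1384056564927695027/18014398509481984
Output grid:
  Row 0: ..#.#  (3 black, running=3)
  Row 1: .#.##  (2 black, running=5)
  Row 2: ..#.#  (3 black, running=8)
  Row 3: ..#.#  (3 black, running=11)
  Row 4: .#.##  (2 black, running=13)
  Row 5: ..#.#  (3 black, running=16)

Answer: 16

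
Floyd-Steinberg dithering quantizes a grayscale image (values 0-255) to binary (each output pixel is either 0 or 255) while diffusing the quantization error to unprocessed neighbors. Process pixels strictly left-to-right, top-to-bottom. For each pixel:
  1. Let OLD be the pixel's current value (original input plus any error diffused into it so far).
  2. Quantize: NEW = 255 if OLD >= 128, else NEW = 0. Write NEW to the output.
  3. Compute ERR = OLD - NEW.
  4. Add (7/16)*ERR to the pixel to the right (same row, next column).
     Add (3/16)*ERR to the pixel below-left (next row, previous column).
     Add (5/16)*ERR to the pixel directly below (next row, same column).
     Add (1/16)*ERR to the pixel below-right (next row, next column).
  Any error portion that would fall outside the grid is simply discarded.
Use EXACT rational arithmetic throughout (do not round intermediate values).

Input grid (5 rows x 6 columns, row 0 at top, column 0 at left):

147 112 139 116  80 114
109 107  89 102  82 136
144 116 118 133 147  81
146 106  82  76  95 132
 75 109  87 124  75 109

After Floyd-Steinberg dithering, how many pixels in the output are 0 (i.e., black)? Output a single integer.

(0,0): OLD=147 → NEW=255, ERR=-108
(0,1): OLD=259/4 → NEW=0, ERR=259/4
(0,2): OLD=10709/64 → NEW=255, ERR=-5611/64
(0,3): OLD=79507/1024 → NEW=0, ERR=79507/1024
(0,4): OLD=1867269/16384 → NEW=0, ERR=1867269/16384
(0,5): OLD=42955299/262144 → NEW=255, ERR=-23891421/262144
(1,0): OLD=5593/64 → NEW=0, ERR=5593/64
(1,1): OLD=72847/512 → NEW=255, ERR=-57713/512
(1,2): OLD=506139/16384 → NEW=0, ERR=506139/16384
(1,3): OLD=10201903/65536 → NEW=255, ERR=-6509777/65536
(1,4): OLD=259720221/4194304 → NEW=0, ERR=259720221/4194304
(1,5): OLD=9511554235/67108864 → NEW=255, ERR=-7601206085/67108864
(2,0): OLD=1230229/8192 → NEW=255, ERR=-858731/8192
(2,1): OLD=12102615/262144 → NEW=0, ERR=12102615/262144
(2,2): OLD=512470917/4194304 → NEW=0, ERR=512470917/4194304
(2,3): OLD=5669189469/33554432 → NEW=255, ERR=-2887190691/33554432
(2,4): OLD=108727366231/1073741824 → NEW=0, ERR=108727366231/1073741824
(2,5): OLD=1611052857297/17179869184 → NEW=0, ERR=1611052857297/17179869184
(3,0): OLD=511279269/4194304 → NEW=0, ERR=511279269/4194304
(3,1): OLD=6379223073/33554432 → NEW=255, ERR=-2177157087/33554432
(3,2): OLD=21084857251/268435456 → NEW=0, ERR=21084857251/268435456
(3,3): OLD=1891470203897/17179869184 → NEW=0, ERR=1891470203897/17179869184
(3,4): OLD=25703399411769/137438953472 → NEW=255, ERR=-9343533723591/137438953472
(3,5): OLD=303225550837175/2199023255552 → NEW=255, ERR=-257525379328585/2199023255552
(4,0): OLD=54185017899/536870912 → NEW=0, ERR=54185017899/536870912
(4,1): OLD=1333378318799/8589934592 → NEW=255, ERR=-857055002161/8589934592
(4,2): OLD=23222468377341/274877906944 → NEW=0, ERR=23222468377341/274877906944
(4,3): OLD=824762353813521/4398046511104 → NEW=255, ERR=-296739506517999/4398046511104
(4,4): OLD=644577968150369/70368744177664 → NEW=0, ERR=644577968150369/70368744177664
(4,5): OLD=81247185663846407/1125899906842624 → NEW=0, ERR=81247185663846407/1125899906842624
Output grid:
  Row 0: #.#..#  (3 black, running=3)
  Row 1: .#.#.#  (3 black, running=6)
  Row 2: #..#..  (4 black, running=10)
  Row 3: .#..##  (3 black, running=13)
  Row 4: .#.#..  (4 black, running=17)

Answer: 17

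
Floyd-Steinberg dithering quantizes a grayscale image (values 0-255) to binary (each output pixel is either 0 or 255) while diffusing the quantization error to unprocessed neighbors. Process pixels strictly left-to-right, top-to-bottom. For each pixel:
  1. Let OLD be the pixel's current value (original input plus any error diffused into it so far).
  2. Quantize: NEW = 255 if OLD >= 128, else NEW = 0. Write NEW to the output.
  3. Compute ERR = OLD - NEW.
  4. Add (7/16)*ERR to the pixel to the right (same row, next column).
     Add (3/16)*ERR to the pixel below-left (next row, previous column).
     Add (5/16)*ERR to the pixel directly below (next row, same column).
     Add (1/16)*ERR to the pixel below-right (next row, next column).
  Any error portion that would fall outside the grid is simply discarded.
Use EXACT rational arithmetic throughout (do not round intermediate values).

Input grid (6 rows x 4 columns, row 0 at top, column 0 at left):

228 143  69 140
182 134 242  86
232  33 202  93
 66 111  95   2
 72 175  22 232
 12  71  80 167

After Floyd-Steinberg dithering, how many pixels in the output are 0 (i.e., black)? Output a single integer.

(0,0): OLD=228 → NEW=255, ERR=-27
(0,1): OLD=2099/16 → NEW=255, ERR=-1981/16
(0,2): OLD=3797/256 → NEW=0, ERR=3797/256
(0,3): OLD=600019/4096 → NEW=255, ERR=-444461/4096
(1,0): OLD=38489/256 → NEW=255, ERR=-26791/256
(1,1): OLD=103663/2048 → NEW=0, ERR=103663/2048
(1,2): OLD=15774235/65536 → NEW=255, ERR=-937445/65536
(1,3): OLD=49030573/1048576 → NEW=0, ERR=49030573/1048576
(2,0): OLD=6841525/32768 → NEW=255, ERR=-1514315/32768
(2,1): OLD=20317847/1048576 → NEW=0, ERR=20317847/1048576
(2,2): OLD=457049267/2097152 → NEW=255, ERR=-77724493/2097152
(2,3): OLD=3036798215/33554432 → NEW=0, ERR=3036798215/33554432
(3,0): OLD=925959397/16777216 → NEW=0, ERR=925959397/16777216
(3,1): OLD=35262762043/268435456 → NEW=255, ERR=-33188279237/268435456
(3,2): OLD=204044788933/4294967296 → NEW=0, ERR=204044788933/4294967296
(3,3): OLD=3350123571939/68719476736 → NEW=0, ERR=3350123571939/68719476736
(4,0): OLD=283749559361/4294967296 → NEW=0, ERR=283749559361/4294967296
(4,1): OLD=6103136488899/34359738368 → NEW=255, ERR=-2658596794941/34359738368
(4,2): OLD=4846655027683/1099511627776 → NEW=0, ERR=4846655027683/1099511627776
(4,3): OLD=4435559099220261/17592186044416 → NEW=255, ERR=-50448342105819/17592186044416
(5,0): OLD=9971261756273/549755813888 → NEW=0, ERR=9971261756273/549755813888
(5,1): OLD=1050447238830263/17592186044416 → NEW=0, ERR=1050447238830263/17592186044416
(5,2): OLD=898322332048491/8796093022208 → NEW=0, ERR=898322332048491/8796093022208
(5,3): OLD=59408138529272259/281474976710656 → NEW=255, ERR=-12367980531945021/281474976710656
Output grid:
  Row 0: ##.#  (1 black, running=1)
  Row 1: #.#.  (2 black, running=3)
  Row 2: #.#.  (2 black, running=5)
  Row 3: .#..  (3 black, running=8)
  Row 4: .#.#  (2 black, running=10)
  Row 5: ...#  (3 black, running=13)

Answer: 13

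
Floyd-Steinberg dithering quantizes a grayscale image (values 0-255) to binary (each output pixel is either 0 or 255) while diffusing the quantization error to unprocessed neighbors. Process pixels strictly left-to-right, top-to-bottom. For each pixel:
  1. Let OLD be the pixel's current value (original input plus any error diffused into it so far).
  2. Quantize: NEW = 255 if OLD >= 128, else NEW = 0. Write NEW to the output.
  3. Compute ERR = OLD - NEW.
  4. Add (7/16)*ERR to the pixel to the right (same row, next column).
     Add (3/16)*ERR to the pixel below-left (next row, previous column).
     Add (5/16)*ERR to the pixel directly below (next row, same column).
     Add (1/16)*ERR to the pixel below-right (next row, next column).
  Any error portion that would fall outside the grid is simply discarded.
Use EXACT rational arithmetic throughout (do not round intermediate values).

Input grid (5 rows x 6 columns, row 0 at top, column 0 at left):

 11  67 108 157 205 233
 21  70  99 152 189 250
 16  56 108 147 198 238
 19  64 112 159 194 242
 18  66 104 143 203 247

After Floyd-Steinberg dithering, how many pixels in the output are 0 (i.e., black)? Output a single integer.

(0,0): OLD=11 → NEW=0, ERR=11
(0,1): OLD=1149/16 → NEW=0, ERR=1149/16
(0,2): OLD=35691/256 → NEW=255, ERR=-29589/256
(0,3): OLD=435949/4096 → NEW=0, ERR=435949/4096
(0,4): OLD=16486523/65536 → NEW=255, ERR=-225157/65536
(0,5): OLD=242742109/1048576 → NEW=255, ERR=-24644771/1048576
(1,0): OLD=9703/256 → NEW=0, ERR=9703/256
(1,1): OLD=180305/2048 → NEW=0, ERR=180305/2048
(1,2): OLD=8247205/65536 → NEW=0, ERR=8247205/65536
(1,3): OLD=60934913/262144 → NEW=255, ERR=-5911807/262144
(1,4): OLD=3025019299/16777216 → NEW=255, ERR=-1253170781/16777216
(1,5): OLD=56307446661/268435456 → NEW=255, ERR=-12143594619/268435456
(2,0): OLD=1453323/32768 → NEW=0, ERR=1453323/32768
(2,1): OLD=135141161/1048576 → NEW=255, ERR=-132245719/1048576
(2,2): OLD=1567370171/16777216 → NEW=0, ERR=1567370171/16777216
(2,3): OLD=23445798563/134217728 → NEW=255, ERR=-10779722077/134217728
(2,4): OLD=556749278825/4294967296 → NEW=255, ERR=-538467381655/4294967296
(2,5): OLD=11293664502127/68719476736 → NEW=255, ERR=-6229802065553/68719476736
(3,0): OLD=154561627/16777216 → NEW=0, ERR=154561627/16777216
(3,1): OLD=6564177471/134217728 → NEW=0, ERR=6564177471/134217728
(3,2): OLD=149947799725/1073741824 → NEW=255, ERR=-123856365395/1073741824
(3,3): OLD=4519507656455/68719476736 → NEW=0, ERR=4519507656455/68719476736
(3,4): OLD=88827897475623/549755813888 → NEW=255, ERR=-51359835065817/549755813888
(3,5): OLD=1451019758439657/8796093022208 → NEW=255, ERR=-791983962223383/8796093022208
(4,0): OLD=64529703157/2147483648 → NEW=0, ERR=64529703157/2147483648
(4,1): OLD=2521230547953/34359738368 → NEW=0, ERR=2521230547953/34359738368
(4,2): OLD=126931781868163/1099511627776 → NEW=0, ERR=126931781868163/1099511627776
(4,3): OLD=3330777761385647/17592186044416 → NEW=255, ERR=-1155229679940433/17592186044416
(4,4): OLD=37240329088861599/281474976710656 → NEW=255, ERR=-34535789972355681/281474976710656
(4,5): OLD=717624908644583161/4503599627370496 → NEW=255, ERR=-430792996334893319/4503599627370496
Output grid:
  Row 0: ..#.##  (3 black, running=3)
  Row 1: ...###  (3 black, running=6)
  Row 2: .#.###  (2 black, running=8)
  Row 3: ..#.##  (3 black, running=11)
  Row 4: ...###  (3 black, running=14)

Answer: 14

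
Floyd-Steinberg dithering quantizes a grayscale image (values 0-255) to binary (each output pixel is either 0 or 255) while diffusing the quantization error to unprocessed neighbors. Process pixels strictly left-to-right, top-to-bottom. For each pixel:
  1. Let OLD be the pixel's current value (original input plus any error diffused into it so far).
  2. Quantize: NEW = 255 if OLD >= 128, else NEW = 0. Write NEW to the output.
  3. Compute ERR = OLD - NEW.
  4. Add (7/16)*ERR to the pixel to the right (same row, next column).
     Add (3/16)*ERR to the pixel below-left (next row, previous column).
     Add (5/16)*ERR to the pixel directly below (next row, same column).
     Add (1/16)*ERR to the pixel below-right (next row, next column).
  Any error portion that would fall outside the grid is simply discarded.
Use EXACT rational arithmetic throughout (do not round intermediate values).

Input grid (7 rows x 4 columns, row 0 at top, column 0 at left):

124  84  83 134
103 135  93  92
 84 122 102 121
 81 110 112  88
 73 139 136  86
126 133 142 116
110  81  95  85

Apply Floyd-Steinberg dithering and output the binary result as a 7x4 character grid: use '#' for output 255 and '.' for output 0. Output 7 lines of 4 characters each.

(0,0): OLD=124 → NEW=0, ERR=124
(0,1): OLD=553/4 → NEW=255, ERR=-467/4
(0,2): OLD=2043/64 → NEW=0, ERR=2043/64
(0,3): OLD=151517/1024 → NEW=255, ERR=-109603/1024
(1,0): OLD=7671/64 → NEW=0, ERR=7671/64
(1,1): OLD=84321/512 → NEW=255, ERR=-46239/512
(1,2): OLD=591445/16384 → NEW=0, ERR=591445/16384
(1,3): OLD=20012131/262144 → NEW=0, ERR=20012131/262144
(2,0): OLD=856251/8192 → NEW=0, ERR=856251/8192
(2,1): OLD=40308953/262144 → NEW=255, ERR=-26537767/262144
(2,2): OLD=40716533/524288 → NEW=0, ERR=40716533/524288
(2,3): OLD=1519084849/8388608 → NEW=255, ERR=-620010191/8388608
(3,0): OLD=397125483/4194304 → NEW=0, ERR=397125483/4194304
(3,1): OLD=9454429365/67108864 → NEW=255, ERR=-7658330955/67108864
(3,2): OLD=71035435787/1073741824 → NEW=0, ERR=71035435787/1073741824
(3,3): OLD=1695657476045/17179869184 → NEW=0, ERR=1695657476045/17179869184
(4,0): OLD=87178198927/1073741824 → NEW=0, ERR=87178198927/1073741824
(4,1): OLD=1350176581837/8589934592 → NEW=255, ERR=-840256739123/8589934592
(4,2): OLD=34429075563277/274877906944 → NEW=0, ERR=34429075563277/274877906944
(4,3): OLD=773073198542955/4398046511104 → NEW=255, ERR=-348428661788565/4398046511104
(5,0): OLD=18283665877183/137438953472 → NEW=255, ERR=-16763267258177/137438953472
(5,1): OLD=341418211717817/4398046511104 → NEW=0, ERR=341418211717817/4398046511104
(5,2): OLD=426909930141203/2199023255552 → NEW=255, ERR=-133841000024557/2199023255552
(5,3): OLD=5097722224334833/70368744177664 → NEW=0, ERR=5097722224334833/70368744177664
(6,0): OLD=6082693733388171/70368744177664 → NEW=0, ERR=6082693733388171/70368744177664
(6,1): OLD=139658676686851005/1125899906842624 → NEW=0, ERR=139658676686851005/1125899906842624
(6,2): OLD=2678439364113712731/18014398509481984 → NEW=255, ERR=-1915232255804193189/18014398509481984
(6,3): OLD=16521615157213561213/288230376151711744 → NEW=0, ERR=16521615157213561213/288230376151711744
Row 0: .#.#
Row 1: .#..
Row 2: .#.#
Row 3: .#..
Row 4: .#.#
Row 5: #.#.
Row 6: ..#.

Answer: .#.#
.#..
.#.#
.#..
.#.#
#.#.
..#.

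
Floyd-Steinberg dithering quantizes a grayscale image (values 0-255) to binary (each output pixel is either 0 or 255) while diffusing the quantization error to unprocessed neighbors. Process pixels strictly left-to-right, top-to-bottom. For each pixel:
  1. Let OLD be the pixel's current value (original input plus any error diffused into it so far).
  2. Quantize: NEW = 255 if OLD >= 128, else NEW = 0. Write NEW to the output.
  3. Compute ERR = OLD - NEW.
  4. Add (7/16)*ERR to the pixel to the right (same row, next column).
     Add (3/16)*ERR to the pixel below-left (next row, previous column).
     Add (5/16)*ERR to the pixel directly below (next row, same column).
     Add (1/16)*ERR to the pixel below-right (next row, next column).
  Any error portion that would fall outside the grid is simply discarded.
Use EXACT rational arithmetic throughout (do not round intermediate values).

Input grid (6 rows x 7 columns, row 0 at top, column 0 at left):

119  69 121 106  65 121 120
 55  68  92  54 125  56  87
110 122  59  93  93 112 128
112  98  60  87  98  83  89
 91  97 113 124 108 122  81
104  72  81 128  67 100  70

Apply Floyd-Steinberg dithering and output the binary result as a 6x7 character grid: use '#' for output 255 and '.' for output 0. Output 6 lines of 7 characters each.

Answer: ..#..#.
.#..#..
.#.#.#.
#.....#
.#.##..
..#..#.

Derivation:
(0,0): OLD=119 → NEW=0, ERR=119
(0,1): OLD=1937/16 → NEW=0, ERR=1937/16
(0,2): OLD=44535/256 → NEW=255, ERR=-20745/256
(0,3): OLD=288961/4096 → NEW=0, ERR=288961/4096
(0,4): OLD=6282567/65536 → NEW=0, ERR=6282567/65536
(0,5): OLD=170855665/1048576 → NEW=255, ERR=-96531215/1048576
(0,6): OLD=1337547415/16777216 → NEW=0, ERR=1337547415/16777216
(1,0): OLD=29411/256 → NEW=0, ERR=29411/256
(1,1): OLD=303797/2048 → NEW=255, ERR=-218443/2048
(1,2): OLD=2674265/65536 → NEW=0, ERR=2674265/65536
(1,3): OLD=27999205/262144 → NEW=0, ERR=27999205/262144
(1,4): OLD=3168115471/16777216 → NEW=255, ERR=-1110074609/16777216
(1,5): OLD=2580172735/134217728 → NEW=0, ERR=2580172735/134217728
(1,6): OLD=246038187601/2147483648 → NEW=0, ERR=246038187601/2147483648
(2,0): OLD=4125591/32768 → NEW=0, ERR=4125591/32768
(2,1): OLD=166285677/1048576 → NEW=255, ERR=-101101203/1048576
(2,2): OLD=720236167/16777216 → NEW=0, ERR=720236167/16777216
(2,3): OLD=18160142095/134217728 → NEW=255, ERR=-16065378545/134217728
(2,4): OLD=32465728127/1073741824 → NEW=0, ERR=32465728127/1073741824
(2,5): OLD=5105249722645/34359738368 → NEW=255, ERR=-3656483561195/34359738368
(2,6): OLD=65116938477539/549755813888 → NEW=0, ERR=65116938477539/549755813888
(3,0): OLD=2235839143/16777216 → NEW=255, ERR=-2042350937/16777216
(3,1): OLD=4097566491/134217728 → NEW=0, ERR=4097566491/134217728
(3,2): OLD=62602170689/1073741824 → NEW=0, ERR=62602170689/1073741824
(3,3): OLD=358435242775/4294967296 → NEW=0, ERR=358435242775/4294967296
(3,4): OLD=64060772265639/549755813888 → NEW=0, ERR=64060772265639/549755813888
(3,5): OLD=548977855020389/4398046511104 → NEW=0, ERR=548977855020389/4398046511104
(3,6): OLD=12242310860223419/70368744177664 → NEW=255, ERR=-5701718905080901/70368744177664
(4,0): OLD=126019673961/2147483648 → NEW=0, ERR=126019673961/2147483648
(4,1): OLD=4657029762901/34359738368 → NEW=255, ERR=-4104703520939/34359738368
(4,2): OLD=53057252481307/549755813888 → NEW=0, ERR=53057252481307/549755813888
(4,3): OLD=957874742844313/4398046511104 → NEW=255, ERR=-163627117487207/4398046511104
(4,4): OLD=5515418346532795/35184372088832 → NEW=255, ERR=-3456596536119365/35184372088832
(4,5): OLD=123980287665519227/1125899906842624 → NEW=0, ERR=123980287665519227/1125899906842624
(4,6): OLD=2011429111405422797/18014398509481984 → NEW=0, ERR=2011429111405422797/18014398509481984
(5,0): OLD=54942067998415/549755813888 → NEW=0, ERR=54942067998415/549755813888
(5,1): OLD=440484842945349/4398046511104 → NEW=0, ERR=440484842945349/4398046511104
(5,2): OLD=4944634437559347/35184372088832 → NEW=255, ERR=-4027380445092813/35184372088832
(5,3): OLD=15173360386617759/281474976710656 → NEW=0, ERR=15173360386617759/281474976710656
(5,4): OLD=1408815666101324469/18014398509481984 → NEW=0, ERR=1408815666101324469/18014398509481984
(5,5): OLD=26433840099422568677/144115188075855872 → NEW=255, ERR=-10315532859920678683/144115188075855872
(5,6): OLD=185526921902917198795/2305843009213693952 → NEW=0, ERR=185526921902917198795/2305843009213693952
Row 0: ..#..#.
Row 1: .#..#..
Row 2: .#.#.#.
Row 3: #.....#
Row 4: .#.##..
Row 5: ..#..#.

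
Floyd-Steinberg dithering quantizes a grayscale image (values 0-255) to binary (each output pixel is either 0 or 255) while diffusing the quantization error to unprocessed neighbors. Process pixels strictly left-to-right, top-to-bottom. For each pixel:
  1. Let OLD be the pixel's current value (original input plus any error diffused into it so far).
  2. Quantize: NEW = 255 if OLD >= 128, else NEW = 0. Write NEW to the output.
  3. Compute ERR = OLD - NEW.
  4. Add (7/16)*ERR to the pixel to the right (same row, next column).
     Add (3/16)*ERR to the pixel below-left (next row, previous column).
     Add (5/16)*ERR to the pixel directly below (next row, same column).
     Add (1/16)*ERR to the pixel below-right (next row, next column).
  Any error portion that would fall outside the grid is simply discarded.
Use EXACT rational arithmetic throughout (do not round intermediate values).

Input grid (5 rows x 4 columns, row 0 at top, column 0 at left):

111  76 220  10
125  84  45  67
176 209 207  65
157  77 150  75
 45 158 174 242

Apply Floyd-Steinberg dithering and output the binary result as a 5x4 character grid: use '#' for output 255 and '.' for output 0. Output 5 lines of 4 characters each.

Answer: ..#.
#...
###.
..#.
.###

Derivation:
(0,0): OLD=111 → NEW=0, ERR=111
(0,1): OLD=1993/16 → NEW=0, ERR=1993/16
(0,2): OLD=70271/256 → NEW=255, ERR=4991/256
(0,3): OLD=75897/4096 → NEW=0, ERR=75897/4096
(1,0): OLD=46859/256 → NEW=255, ERR=-18421/256
(1,1): OLD=208973/2048 → NEW=0, ERR=208973/2048
(1,2): OLD=7011921/65536 → NEW=0, ERR=7011921/65536
(1,3): OLD=126687495/1048576 → NEW=0, ERR=126687495/1048576
(2,0): OLD=5657247/32768 → NEW=255, ERR=-2698593/32768
(2,1): OLD=231127749/1048576 → NEW=255, ERR=-36259131/1048576
(2,2): OLD=533385017/2097152 → NEW=255, ERR=-1388743/2097152
(2,3): OLD=3662573301/33554432 → NEW=0, ERR=3662573301/33554432
(3,0): OLD=2093470639/16777216 → NEW=0, ERR=2093470639/16777216
(3,1): OLD=31008084657/268435456 → NEW=0, ERR=31008084657/268435456
(3,2): OLD=939032313167/4294967296 → NEW=255, ERR=-156184347313/4294967296
(3,3): OLD=6401873090985/68719476736 → NEW=0, ERR=6401873090985/68719476736
(4,0): OLD=453775433411/4294967296 → NEW=0, ERR=453775433411/4294967296
(4,1): OLD=8291063786185/34359738368 → NEW=255, ERR=-470669497655/34359738368
(4,2): OLD=199374591425961/1099511627776 → NEW=255, ERR=-81000873656919/1099511627776
(4,3): OLD=4162469561516911/17592186044416 → NEW=255, ERR=-323537879809169/17592186044416
Row 0: ..#.
Row 1: #...
Row 2: ###.
Row 3: ..#.
Row 4: .###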